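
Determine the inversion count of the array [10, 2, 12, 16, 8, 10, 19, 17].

Finding inversions in [10, 2, 12, 16, 8, 10, 19, 17]:

(0, 1): arr[0]=10 > arr[1]=2
(0, 4): arr[0]=10 > arr[4]=8
(2, 4): arr[2]=12 > arr[4]=8
(2, 5): arr[2]=12 > arr[5]=10
(3, 4): arr[3]=16 > arr[4]=8
(3, 5): arr[3]=16 > arr[5]=10
(6, 7): arr[6]=19 > arr[7]=17

Total inversions: 7

The array has 7 inversion(s): (0,1), (0,4), (2,4), (2,5), (3,4), (3,5), (6,7). Each pair (i,j) satisfies i < j and arr[i] > arr[j].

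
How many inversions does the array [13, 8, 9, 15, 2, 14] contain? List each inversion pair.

Finding inversions in [13, 8, 9, 15, 2, 14]:

(0, 1): arr[0]=13 > arr[1]=8
(0, 2): arr[0]=13 > arr[2]=9
(0, 4): arr[0]=13 > arr[4]=2
(1, 4): arr[1]=8 > arr[4]=2
(2, 4): arr[2]=9 > arr[4]=2
(3, 4): arr[3]=15 > arr[4]=2
(3, 5): arr[3]=15 > arr[5]=14

Total inversions: 7

The array has 7 inversion(s): (0,1), (0,2), (0,4), (1,4), (2,4), (3,4), (3,5). Each pair (i,j) satisfies i < j and arr[i] > arr[j].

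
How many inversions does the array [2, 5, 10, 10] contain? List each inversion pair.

Finding inversions in [2, 5, 10, 10]:


Total inversions: 0

The array has 0 inversions. It is already sorted.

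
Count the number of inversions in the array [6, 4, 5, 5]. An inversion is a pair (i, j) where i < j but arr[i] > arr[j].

Finding inversions in [6, 4, 5, 5]:

(0, 1): arr[0]=6 > arr[1]=4
(0, 2): arr[0]=6 > arr[2]=5
(0, 3): arr[0]=6 > arr[3]=5

Total inversions: 3

The array has 3 inversion(s): (0,1), (0,2), (0,3). Each pair (i,j) satisfies i < j and arr[i] > arr[j].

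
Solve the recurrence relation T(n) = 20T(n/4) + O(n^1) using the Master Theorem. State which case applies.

Master Theorem for T(n) = 20T(n/4) + O(n^1):

a = 20, b = 4, c = 1
log_b(a) = log_4(20) = 2.1610

Case 1: c = 1 < log_4(20) = 2.1610
T(n) = O(n^(log_4 20))

For T(n) = 20T(n/4) + O(n^1): log_4(20) = 2.1610. This is Case 1 of the Master Theorem (c < log_b(a), work dominated by leaves), giving O(n^(log_4 20)).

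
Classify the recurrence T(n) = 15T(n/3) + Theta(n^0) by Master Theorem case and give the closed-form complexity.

Master Theorem for T(n) = 15T(n/3) + O(n^0):

a = 15, b = 3, c = 0
log_b(a) = log_3(15) = 2.4650

Case 1: c = 0 < log_3(15) = 2.4650
T(n) = O(n^(log_3 15))

For T(n) = 15T(n/3) + O(n^0): log_3(15) = 2.4650. This is Case 1 of the Master Theorem (c < log_b(a), work dominated by leaves), giving O(n^(log_3 15)).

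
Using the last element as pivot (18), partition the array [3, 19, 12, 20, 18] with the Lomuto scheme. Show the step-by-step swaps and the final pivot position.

Lomuto partition with pivot = 18:

Initial array: [3, 19, 12, 20, 18]

arr[0]=3 <= 18: swap with position 0, array becomes [3, 19, 12, 20, 18]
arr[1]=19 > 18: no swap
arr[2]=12 <= 18: swap with position 1, array becomes [3, 12, 19, 20, 18]
arr[3]=20 > 18: no swap

Place pivot at position 2: [3, 12, 18, 20, 19]
Pivot position: 2

After partitioning with pivot 18, the array becomes [3, 12, 18, 20, 19]. The pivot is placed at index 2. All elements to the left of the pivot are <= 18, and all elements to the right are > 18.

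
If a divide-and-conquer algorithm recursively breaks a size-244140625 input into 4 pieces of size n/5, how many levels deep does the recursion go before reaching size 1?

For divide and conquer with division factor 5:

Problem sizes at each level:
Level 0: 244140625
Level 1: 48828125
Level 2: 9765625
Level 3: 1953125
Level 4: 390625
Level 5: 78125
Level 6: 15625
Level 7: 3125
Level 8: 625
Level 9: 125
Level 10: 25
Level 11: 5
Level 12: 1

The root is level 0 and the size-1 base case is level 12 (the tree spans levels 0 through 12, i.e. 13 levels counting the root), so the depth is the number of divisions: log_5(244140625) = 12

The recursion tree depth is log_5(244140625) = 12. At each level, the problem size is divided by 5, so it takes 12 divisions to reduce to a base case of size 1. The algorithm makes 4 recursive calls at each level.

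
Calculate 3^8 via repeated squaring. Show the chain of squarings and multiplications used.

Computing 3^8 by squaring (build up from 3^1; each line after the first costs one multiplication):

3^1 = 3
3^2 = (3^1)^2 = 3^2 = 9
3^4 = (3^2)^2 = 9^2 = 81
3^8 = (3^4)^2 = 81^2 = 6561

Result: 6561
Multiplications needed: 3 (3 lines after 3^1)

3^8 = 6561. Using exponentiation by squaring, this requires 3 multiplications. The key idea: if the exponent is even, square the half-power; if odd, multiply by the base once.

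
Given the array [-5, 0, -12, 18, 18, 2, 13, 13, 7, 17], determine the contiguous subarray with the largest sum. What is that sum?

Using Kadane's algorithm on [-5, 0, -12, 18, 18, 2, 13, 13, 7, 17]:

Scanning through the array:
Position 1 (value 0): max_ending_here = 0, max_so_far = 0
Position 2 (value -12): max_ending_here = -12, max_so_far = 0
Position 3 (value 18): max_ending_here = 18, max_so_far = 18
Position 4 (value 18): max_ending_here = 36, max_so_far = 36
Position 5 (value 2): max_ending_here = 38, max_so_far = 38
Position 6 (value 13): max_ending_here = 51, max_so_far = 51
Position 7 (value 13): max_ending_here = 64, max_so_far = 64
Position 8 (value 7): max_ending_here = 71, max_so_far = 71
Position 9 (value 17): max_ending_here = 88, max_so_far = 88

Maximum subarray: [18, 18, 2, 13, 13, 7, 17]
Maximum sum: 88

The maximum subarray is [18, 18, 2, 13, 13, 7, 17] with sum 88. This subarray runs from index 3 to index 9.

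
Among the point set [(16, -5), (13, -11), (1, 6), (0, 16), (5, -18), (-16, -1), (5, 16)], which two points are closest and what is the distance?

Computing all pairwise distances among 7 points:

d((16, -5), (13, -11)) = 6.7082
d((16, -5), (1, 6)) = 18.6011
d((16, -5), (0, 16)) = 26.4008
d((16, -5), (5, -18)) = 17.0294
d((16, -5), (-16, -1)) = 32.249
d((16, -5), (5, 16)) = 23.7065
d((13, -11), (1, 6)) = 20.8087
d((13, -11), (0, 16)) = 29.9666
d((13, -11), (5, -18)) = 10.6301
d((13, -11), (-16, -1)) = 30.6757
d((13, -11), (5, 16)) = 28.1603
d((1, 6), (0, 16)) = 10.0499
d((1, 6), (5, -18)) = 24.3311
d((1, 6), (-16, -1)) = 18.3848
d((1, 6), (5, 16)) = 10.7703
d((0, 16), (5, -18)) = 34.3657
d((0, 16), (-16, -1)) = 23.3452
d((0, 16), (5, 16)) = 5.0 <-- minimum
d((5, -18), (-16, -1)) = 27.0185
d((5, -18), (5, 16)) = 34.0
d((-16, -1), (5, 16)) = 27.0185

Closest pair: (0, 16) and (5, 16) with distance 5.0

The closest pair is (0, 16) and (5, 16) with Euclidean distance 5.0. For 7 points, brute-force pairwise comparison is shown above. For large n, the divide-and-conquer algorithm (sort by x, recurse on halves, check the dividing strip) achieves O(n log n).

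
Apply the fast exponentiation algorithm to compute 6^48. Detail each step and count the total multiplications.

Computing 6^48 by squaring (build up from 6^1; each line after the first costs one multiplication):

6^1 = 6
6^2 = (6^1)^2 = 6^2 = 36
6^3 = 6 * 6^2 = 6 * 36 = 216
6^6 = (6^3)^2 = 216^2 = 46656
6^12 = (6^6)^2 = 46656^2 = 2176782336
6^24 = (6^12)^2 = 2176782336^2 = 4738381338321616896
6^48 = (6^24)^2 = 4738381338321616896^2 = 22452257707354557240087211123792674816

Result: 22452257707354557240087211123792674816
Multiplications needed: 6 (6 lines after 6^1)

6^48 = 22452257707354557240087211123792674816. Using exponentiation by squaring, this requires 6 multiplications. The key idea: if the exponent is even, square the half-power; if odd, multiply by the base once.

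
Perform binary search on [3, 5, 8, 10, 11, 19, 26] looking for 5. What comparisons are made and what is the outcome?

Binary search for 5 in [3, 5, 8, 10, 11, 19, 26]:

lo=0, hi=6, mid=3, arr[mid]=10 -> 10 > 5, search left half
lo=0, hi=2, mid=1, arr[mid]=5 -> Found target at index 1!

Binary search finds 5 at index 1 after 2 comparisons. The search repeatedly halves the search space by comparing with the middle element.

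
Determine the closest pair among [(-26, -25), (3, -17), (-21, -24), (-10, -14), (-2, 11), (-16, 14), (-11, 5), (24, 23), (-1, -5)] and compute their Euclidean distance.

Computing all pairwise distances among 9 points:

d((-26, -25), (3, -17)) = 30.0832
d((-26, -25), (-21, -24)) = 5.099 <-- minimum
d((-26, -25), (-10, -14)) = 19.4165
d((-26, -25), (-2, 11)) = 43.2666
d((-26, -25), (-16, 14)) = 40.2616
d((-26, -25), (-11, 5)) = 33.541
d((-26, -25), (24, 23)) = 69.3109
d((-26, -25), (-1, -5)) = 32.0156
d((3, -17), (-21, -24)) = 25.0
d((3, -17), (-10, -14)) = 13.3417
d((3, -17), (-2, 11)) = 28.4429
d((3, -17), (-16, 14)) = 36.3593
d((3, -17), (-11, 5)) = 26.0768
d((3, -17), (24, 23)) = 45.1774
d((3, -17), (-1, -5)) = 12.6491
d((-21, -24), (-10, -14)) = 14.8661
d((-21, -24), (-2, 11)) = 39.8246
d((-21, -24), (-16, 14)) = 38.3275
d((-21, -24), (-11, 5)) = 30.6757
d((-21, -24), (24, 23)) = 65.0692
d((-21, -24), (-1, -5)) = 27.5862
d((-10, -14), (-2, 11)) = 26.2488
d((-10, -14), (-16, 14)) = 28.6356
d((-10, -14), (-11, 5)) = 19.0263
d((-10, -14), (24, 23)) = 50.2494
d((-10, -14), (-1, -5)) = 12.7279
d((-2, 11), (-16, 14)) = 14.3178
d((-2, 11), (-11, 5)) = 10.8167
d((-2, 11), (24, 23)) = 28.6356
d((-2, 11), (-1, -5)) = 16.0312
d((-16, 14), (-11, 5)) = 10.2956
d((-16, 14), (24, 23)) = 41.0
d((-16, 14), (-1, -5)) = 24.2074
d((-11, 5), (24, 23)) = 39.3573
d((-11, 5), (-1, -5)) = 14.1421
d((24, 23), (-1, -5)) = 37.5366

Closest pair: (-26, -25) and (-21, -24) with distance 5.099

The closest pair is (-26, -25) and (-21, -24) with Euclidean distance 5.099. For 9 points, brute-force pairwise comparison is shown above. For large n, the divide-and-conquer algorithm (sort by x, recurse on halves, check the dividing strip) achieves O(n log n).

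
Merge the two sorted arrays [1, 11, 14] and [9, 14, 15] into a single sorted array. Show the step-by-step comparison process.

Merging process:

Compare 1 vs 9: take 1 from left. Merged: [1]
Compare 11 vs 9: take 9 from right. Merged: [1, 9]
Compare 11 vs 14: take 11 from left. Merged: [1, 9, 11]
Compare 14 vs 14: take 14 from left. Merged: [1, 9, 11, 14]
Append remaining from right: [14, 15]. Merged: [1, 9, 11, 14, 14, 15]

Final merged array: [1, 9, 11, 14, 14, 15]
Total comparisons: 4

The merged array is [1, 9, 11, 14, 14, 15], requiring 4 comparisons. The merge step runs in O(n) time where n is the total number of elements.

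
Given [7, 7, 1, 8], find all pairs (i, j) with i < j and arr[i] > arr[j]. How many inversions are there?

Finding inversions in [7, 7, 1, 8]:

(0, 2): arr[0]=7 > arr[2]=1
(1, 2): arr[1]=7 > arr[2]=1

Total inversions: 2

The array has 2 inversion(s): (0,2), (1,2). Each pair (i,j) satisfies i < j and arr[i] > arr[j].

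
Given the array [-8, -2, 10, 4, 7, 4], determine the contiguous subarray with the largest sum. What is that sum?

Using Kadane's algorithm on [-8, -2, 10, 4, 7, 4]:

Scanning through the array:
Position 1 (value -2): max_ending_here = -2, max_so_far = -2
Position 2 (value 10): max_ending_here = 10, max_so_far = 10
Position 3 (value 4): max_ending_here = 14, max_so_far = 14
Position 4 (value 7): max_ending_here = 21, max_so_far = 21
Position 5 (value 4): max_ending_here = 25, max_so_far = 25

Maximum subarray: [10, 4, 7, 4]
Maximum sum: 25

The maximum subarray is [10, 4, 7, 4] with sum 25. This subarray runs from index 2 to index 5.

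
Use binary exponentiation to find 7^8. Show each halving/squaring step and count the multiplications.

Computing 7^8 by squaring (build up from 7^1; each line after the first costs one multiplication):

7^1 = 7
7^2 = (7^1)^2 = 7^2 = 49
7^4 = (7^2)^2 = 49^2 = 2401
7^8 = (7^4)^2 = 2401^2 = 5764801

Result: 5764801
Multiplications needed: 3 (3 lines after 7^1)

7^8 = 5764801. Using exponentiation by squaring, this requires 3 multiplications. The key idea: if the exponent is even, square the half-power; if odd, multiply by the base once.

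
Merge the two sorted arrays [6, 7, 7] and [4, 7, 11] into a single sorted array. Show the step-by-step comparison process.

Merging process:

Compare 6 vs 4: take 4 from right. Merged: [4]
Compare 6 vs 7: take 6 from left. Merged: [4, 6]
Compare 7 vs 7: take 7 from left. Merged: [4, 6, 7]
Compare 7 vs 7: take 7 from left. Merged: [4, 6, 7, 7]
Append remaining from right: [7, 11]. Merged: [4, 6, 7, 7, 7, 11]

Final merged array: [4, 6, 7, 7, 7, 11]
Total comparisons: 4

The merged array is [4, 6, 7, 7, 7, 11], requiring 4 comparisons. The merge step runs in O(n) time where n is the total number of elements.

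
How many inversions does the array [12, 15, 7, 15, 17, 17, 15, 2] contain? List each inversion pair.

Finding inversions in [12, 15, 7, 15, 17, 17, 15, 2]:

(0, 2): arr[0]=12 > arr[2]=7
(0, 7): arr[0]=12 > arr[7]=2
(1, 2): arr[1]=15 > arr[2]=7
(1, 7): arr[1]=15 > arr[7]=2
(2, 7): arr[2]=7 > arr[7]=2
(3, 7): arr[3]=15 > arr[7]=2
(4, 6): arr[4]=17 > arr[6]=15
(4, 7): arr[4]=17 > arr[7]=2
(5, 6): arr[5]=17 > arr[6]=15
(5, 7): arr[5]=17 > arr[7]=2
(6, 7): arr[6]=15 > arr[7]=2

Total inversions: 11

The array has 11 inversion(s): (0,2), (0,7), (1,2), (1,7), (2,7), (3,7), (4,6), (4,7), (5,6), (5,7), (6,7). Each pair (i,j) satisfies i < j and arr[i] > arr[j].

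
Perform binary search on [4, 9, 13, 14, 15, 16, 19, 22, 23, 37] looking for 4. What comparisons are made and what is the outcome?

Binary search for 4 in [4, 9, 13, 14, 15, 16, 19, 22, 23, 37]:

lo=0, hi=9, mid=4, arr[mid]=15 -> 15 > 4, search left half
lo=0, hi=3, mid=1, arr[mid]=9 -> 9 > 4, search left half
lo=0, hi=0, mid=0, arr[mid]=4 -> Found target at index 0!

Binary search finds 4 at index 0 after 3 comparisons. The search repeatedly halves the search space by comparing with the middle element.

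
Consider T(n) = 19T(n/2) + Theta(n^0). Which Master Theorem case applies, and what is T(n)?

Master Theorem for T(n) = 19T(n/2) + O(n^0):

a = 19, b = 2, c = 0
log_b(a) = log_2(19) = 4.2479

Case 1: c = 0 < log_2(19) = 4.2479
T(n) = O(n^(log_2 19))

For T(n) = 19T(n/2) + O(n^0): log_2(19) = 4.2479. This is Case 1 of the Master Theorem (c < log_b(a), work dominated by leaves), giving O(n^(log_2 19)).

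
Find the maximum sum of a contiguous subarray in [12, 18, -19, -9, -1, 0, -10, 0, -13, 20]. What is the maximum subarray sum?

Using Kadane's algorithm on [12, 18, -19, -9, -1, 0, -10, 0, -13, 20]:

Scanning through the array:
Position 1 (value 18): max_ending_here = 30, max_so_far = 30
Position 2 (value -19): max_ending_here = 11, max_so_far = 30
Position 3 (value -9): max_ending_here = 2, max_so_far = 30
Position 4 (value -1): max_ending_here = 1, max_so_far = 30
Position 5 (value 0): max_ending_here = 1, max_so_far = 30
Position 6 (value -10): max_ending_here = -9, max_so_far = 30
Position 7 (value 0): max_ending_here = 0, max_so_far = 30
Position 8 (value -13): max_ending_here = -13, max_so_far = 30
Position 9 (value 20): max_ending_here = 20, max_so_far = 30

Maximum subarray: [12, 18]
Maximum sum: 30

The maximum subarray is [12, 18] with sum 30. This subarray runs from index 0 to index 1.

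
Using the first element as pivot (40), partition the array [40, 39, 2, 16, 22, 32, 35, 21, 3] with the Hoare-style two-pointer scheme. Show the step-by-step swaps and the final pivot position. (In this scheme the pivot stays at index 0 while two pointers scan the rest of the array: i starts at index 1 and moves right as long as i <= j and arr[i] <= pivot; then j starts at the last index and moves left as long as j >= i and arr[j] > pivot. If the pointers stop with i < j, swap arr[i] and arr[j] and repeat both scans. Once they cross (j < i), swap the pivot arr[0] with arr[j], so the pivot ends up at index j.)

Hoare-style two-pointer partition with pivot = 40:

Initial array: [40, 39, 2, 16, 22, 32, 35, 21, 3]

Pointers start at i = 1, j = 8.
i ends at 9, j ends at 8: the pointers have crossed (j < i), so scanning stops.

Swap pivot arr[0] with arr[8] to place pivot at position 8: [3, 39, 2, 16, 22, 32, 35, 21, 40]
Pivot position: 8

After partitioning with pivot 40, the array becomes [3, 39, 2, 16, 22, 32, 35, 21, 40]. The pivot is placed at index 8. All elements to the left of the pivot are <= 40, and all elements to the right are > 40.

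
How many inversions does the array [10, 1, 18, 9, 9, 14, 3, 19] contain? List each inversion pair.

Finding inversions in [10, 1, 18, 9, 9, 14, 3, 19]:

(0, 1): arr[0]=10 > arr[1]=1
(0, 3): arr[0]=10 > arr[3]=9
(0, 4): arr[0]=10 > arr[4]=9
(0, 6): arr[0]=10 > arr[6]=3
(2, 3): arr[2]=18 > arr[3]=9
(2, 4): arr[2]=18 > arr[4]=9
(2, 5): arr[2]=18 > arr[5]=14
(2, 6): arr[2]=18 > arr[6]=3
(3, 6): arr[3]=9 > arr[6]=3
(4, 6): arr[4]=9 > arr[6]=3
(5, 6): arr[5]=14 > arr[6]=3

Total inversions: 11

The array has 11 inversion(s): (0,1), (0,3), (0,4), (0,6), (2,3), (2,4), (2,5), (2,6), (3,6), (4,6), (5,6). Each pair (i,j) satisfies i < j and arr[i] > arr[j].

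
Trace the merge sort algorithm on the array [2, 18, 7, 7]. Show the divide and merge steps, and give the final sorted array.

Merge sort trace:

Split: [2, 18, 7, 7] -> [2, 18] and [7, 7]
  Split: [2, 18] -> [2] and [18]
  Merge: [2] + [18] -> [2, 18]
  Split: [7, 7] -> [7] and [7]
  Merge: [7] + [7] -> [7, 7]
Merge: [2, 18] + [7, 7] -> [2, 7, 7, 18]

Final sorted array: [2, 7, 7, 18]

The merge sort proceeds by recursively splitting the array and merging sorted halves.
After all merges, the sorted array is [2, 7, 7, 18].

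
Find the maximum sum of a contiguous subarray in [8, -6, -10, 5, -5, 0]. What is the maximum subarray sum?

Using Kadane's algorithm on [8, -6, -10, 5, -5, 0]:

Scanning through the array:
Position 1 (value -6): max_ending_here = 2, max_so_far = 8
Position 2 (value -10): max_ending_here = -8, max_so_far = 8
Position 3 (value 5): max_ending_here = 5, max_so_far = 8
Position 4 (value -5): max_ending_here = 0, max_so_far = 8
Position 5 (value 0): max_ending_here = 0, max_so_far = 8

Maximum subarray: [8]
Maximum sum: 8

The maximum subarray is [8] with sum 8. This subarray runs from index 0 to index 0.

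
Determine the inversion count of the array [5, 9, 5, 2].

Finding inversions in [5, 9, 5, 2]:

(0, 3): arr[0]=5 > arr[3]=2
(1, 2): arr[1]=9 > arr[2]=5
(1, 3): arr[1]=9 > arr[3]=2
(2, 3): arr[2]=5 > arr[3]=2

Total inversions: 4

The array has 4 inversion(s): (0,3), (1,2), (1,3), (2,3). Each pair (i,j) satisfies i < j and arr[i] > arr[j].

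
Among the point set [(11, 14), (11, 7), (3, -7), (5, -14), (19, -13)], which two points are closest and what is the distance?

Computing all pairwise distances among 5 points:

d((11, 14), (11, 7)) = 7.0 <-- minimum
d((11, 14), (3, -7)) = 22.4722
d((11, 14), (5, -14)) = 28.6356
d((11, 14), (19, -13)) = 28.1603
d((11, 7), (3, -7)) = 16.1245
d((11, 7), (5, -14)) = 21.8403
d((11, 7), (19, -13)) = 21.5407
d((3, -7), (5, -14)) = 7.2801
d((3, -7), (19, -13)) = 17.088
d((5, -14), (19, -13)) = 14.0357

Closest pair: (11, 14) and (11, 7) with distance 7.0

The closest pair is (11, 14) and (11, 7) with Euclidean distance 7.0. For 5 points, brute-force pairwise comparison is shown above. For large n, the divide-and-conquer algorithm (sort by x, recurse on halves, check the dividing strip) achieves O(n log n).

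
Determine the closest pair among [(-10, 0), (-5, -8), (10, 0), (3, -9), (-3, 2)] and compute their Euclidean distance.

Computing all pairwise distances among 5 points:

d((-10, 0), (-5, -8)) = 9.434
d((-10, 0), (10, 0)) = 20.0
d((-10, 0), (3, -9)) = 15.8114
d((-10, 0), (-3, 2)) = 7.2801 <-- minimum
d((-5, -8), (10, 0)) = 17.0
d((-5, -8), (3, -9)) = 8.0623
d((-5, -8), (-3, 2)) = 10.198
d((10, 0), (3, -9)) = 11.4018
d((10, 0), (-3, 2)) = 13.1529
d((3, -9), (-3, 2)) = 12.53

Closest pair: (-10, 0) and (-3, 2) with distance 7.2801

The closest pair is (-10, 0) and (-3, 2) with Euclidean distance 7.2801. For 5 points, brute-force pairwise comparison is shown above. For large n, the divide-and-conquer algorithm (sort by x, recurse on halves, check the dividing strip) achieves O(n log n).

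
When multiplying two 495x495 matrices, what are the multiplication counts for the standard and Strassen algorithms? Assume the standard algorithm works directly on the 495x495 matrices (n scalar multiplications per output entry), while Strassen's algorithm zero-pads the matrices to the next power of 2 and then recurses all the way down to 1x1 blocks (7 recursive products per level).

Matrix multiplication for 495x495 matrices:

Strassen's algorithm requires power-of-2 dimensions. Pad 495x495 to 512x512 (next power of 2).

Standard algorithm: 495^3 = 121287375 multiplications
Strassen's algorithm: 7^(log2(512)) = 7^9 = 40353607 multiplications
Savings: 121287375 - 40353607 = 80933768 multiplications

Standard: 121287375 multiplications (495^3). Strassen: 40353607 multiplications (7^9, after padding to 512x512). Strassen reduces 8 recursive multiplications to 7 at each level.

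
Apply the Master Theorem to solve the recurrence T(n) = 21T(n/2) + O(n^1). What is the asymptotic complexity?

Master Theorem for T(n) = 21T(n/2) + O(n^1):

a = 21, b = 2, c = 1
log_b(a) = log_2(21) = 4.3923

Case 1: c = 1 < log_2(21) = 4.3923
T(n) = O(n^(log_2 21))

For T(n) = 21T(n/2) + O(n^1): log_2(21) = 4.3923. This is Case 1 of the Master Theorem (c < log_b(a), work dominated by leaves), giving O(n^(log_2 21)).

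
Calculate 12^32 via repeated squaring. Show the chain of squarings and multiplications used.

Computing 12^32 by squaring (build up from 12^1; each line after the first costs one multiplication):

12^1 = 12
12^2 = (12^1)^2 = 12^2 = 144
12^4 = (12^2)^2 = 144^2 = 20736
12^8 = (12^4)^2 = 20736^2 = 429981696
12^16 = (12^8)^2 = 429981696^2 = 184884258895036416
12^32 = (12^16)^2 = 184884258895036416^2 = 34182189187166852111368841966125056

Result: 34182189187166852111368841966125056
Multiplications needed: 5 (5 lines after 12^1)

12^32 = 34182189187166852111368841966125056. Using exponentiation by squaring, this requires 5 multiplications. The key idea: if the exponent is even, square the half-power; if odd, multiply by the base once.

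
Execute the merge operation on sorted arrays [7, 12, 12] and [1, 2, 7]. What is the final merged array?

Merging process:

Compare 7 vs 1: take 1 from right. Merged: [1]
Compare 7 vs 2: take 2 from right. Merged: [1, 2]
Compare 7 vs 7: take 7 from left. Merged: [1, 2, 7]
Compare 12 vs 7: take 7 from right. Merged: [1, 2, 7, 7]
Append remaining from left: [12, 12]. Merged: [1, 2, 7, 7, 12, 12]

Final merged array: [1, 2, 7, 7, 12, 12]
Total comparisons: 4

The merged array is [1, 2, 7, 7, 12, 12], requiring 4 comparisons. The merge step runs in O(n) time where n is the total number of elements.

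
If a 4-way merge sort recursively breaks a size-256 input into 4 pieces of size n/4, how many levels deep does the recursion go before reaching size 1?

For divide and conquer with division factor 4:

Problem sizes at each level:
Level 0: 256
Level 1: 64
Level 2: 16
Level 3: 4
Level 4: 1

The root is level 0 and the size-1 base case is level 4 (the tree spans levels 0 through 4, i.e. 5 levels counting the root), so the depth is the number of divisions: log_4(256) = 4

The recursion tree depth is log_4(256) = 4. At each level, the problem size is divided by 4, so it takes 4 divisions to reduce to a base case of size 1. The algorithm makes 4 recursive calls at each level.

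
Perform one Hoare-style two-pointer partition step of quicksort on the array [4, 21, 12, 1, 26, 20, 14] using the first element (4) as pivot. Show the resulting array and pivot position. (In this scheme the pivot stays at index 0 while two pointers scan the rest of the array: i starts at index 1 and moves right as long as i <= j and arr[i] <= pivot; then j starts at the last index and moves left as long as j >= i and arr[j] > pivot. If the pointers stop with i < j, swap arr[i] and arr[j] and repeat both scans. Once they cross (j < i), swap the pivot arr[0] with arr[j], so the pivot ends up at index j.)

Hoare-style two-pointer partition with pivot = 4:

Initial array: [4, 21, 12, 1, 26, 20, 14]

Pointers start at i = 1, j = 6.
i stops at index 1 (arr[1]=21 > 4), j stops at index 3 (arr[3]=1 <= 4): swap arr[1] and arr[3], array becomes [4, 1, 12, 21, 26, 20, 14]
i ends at 2, j ends at 1: the pointers have crossed (j < i), so scanning stops.

Swap pivot arr[0] with arr[1] to place pivot at position 1: [1, 4, 12, 21, 26, 20, 14]
Pivot position: 1

After partitioning with pivot 4, the array becomes [1, 4, 12, 21, 26, 20, 14]. The pivot is placed at index 1. All elements to the left of the pivot are <= 4, and all elements to the right are > 4.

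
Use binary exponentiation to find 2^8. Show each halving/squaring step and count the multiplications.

Computing 2^8 by squaring (build up from 2^1; each line after the first costs one multiplication):

2^1 = 2
2^2 = (2^1)^2 = 2^2 = 4
2^4 = (2^2)^2 = 4^2 = 16
2^8 = (2^4)^2 = 16^2 = 256

Result: 256
Multiplications needed: 3 (3 lines after 2^1)

2^8 = 256. Using exponentiation by squaring, this requires 3 multiplications. The key idea: if the exponent is even, square the half-power; if odd, multiply by the base once.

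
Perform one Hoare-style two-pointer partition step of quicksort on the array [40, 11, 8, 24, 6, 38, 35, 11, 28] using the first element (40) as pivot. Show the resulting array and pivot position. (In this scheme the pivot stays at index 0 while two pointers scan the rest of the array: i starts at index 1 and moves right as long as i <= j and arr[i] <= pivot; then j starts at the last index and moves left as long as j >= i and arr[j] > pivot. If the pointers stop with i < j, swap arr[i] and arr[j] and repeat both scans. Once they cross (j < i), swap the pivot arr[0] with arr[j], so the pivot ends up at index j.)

Hoare-style two-pointer partition with pivot = 40:

Initial array: [40, 11, 8, 24, 6, 38, 35, 11, 28]

Pointers start at i = 1, j = 8.
i ends at 9, j ends at 8: the pointers have crossed (j < i), so scanning stops.

Swap pivot arr[0] with arr[8] to place pivot at position 8: [28, 11, 8, 24, 6, 38, 35, 11, 40]
Pivot position: 8

After partitioning with pivot 40, the array becomes [28, 11, 8, 24, 6, 38, 35, 11, 40]. The pivot is placed at index 8. All elements to the left of the pivot are <= 40, and all elements to the right are > 40.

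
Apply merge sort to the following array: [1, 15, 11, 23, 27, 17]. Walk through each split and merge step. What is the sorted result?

Merge sort trace:

Split: [1, 15, 11, 23, 27, 17] -> [1, 15, 11] and [23, 27, 17]
  Split: [1, 15, 11] -> [1] and [15, 11]
    Split: [15, 11] -> [15] and [11]
    Merge: [15] + [11] -> [11, 15]
  Merge: [1] + [11, 15] -> [1, 11, 15]
  Split: [23, 27, 17] -> [23] and [27, 17]
    Split: [27, 17] -> [27] and [17]
    Merge: [27] + [17] -> [17, 27]
  Merge: [23] + [17, 27] -> [17, 23, 27]
Merge: [1, 11, 15] + [17, 23, 27] -> [1, 11, 15, 17, 23, 27]

Final sorted array: [1, 11, 15, 17, 23, 27]

The merge sort proceeds by recursively splitting the array and merging sorted halves.
After all merges, the sorted array is [1, 11, 15, 17, 23, 27].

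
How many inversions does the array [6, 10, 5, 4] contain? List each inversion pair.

Finding inversions in [6, 10, 5, 4]:

(0, 2): arr[0]=6 > arr[2]=5
(0, 3): arr[0]=6 > arr[3]=4
(1, 2): arr[1]=10 > arr[2]=5
(1, 3): arr[1]=10 > arr[3]=4
(2, 3): arr[2]=5 > arr[3]=4

Total inversions: 5

The array has 5 inversion(s): (0,2), (0,3), (1,2), (1,3), (2,3). Each pair (i,j) satisfies i < j and arr[i] > arr[j].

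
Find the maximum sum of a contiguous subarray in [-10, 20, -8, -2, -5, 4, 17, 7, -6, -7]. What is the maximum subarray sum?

Using Kadane's algorithm on [-10, 20, -8, -2, -5, 4, 17, 7, -6, -7]:

Scanning through the array:
Position 1 (value 20): max_ending_here = 20, max_so_far = 20
Position 2 (value -8): max_ending_here = 12, max_so_far = 20
Position 3 (value -2): max_ending_here = 10, max_so_far = 20
Position 4 (value -5): max_ending_here = 5, max_so_far = 20
Position 5 (value 4): max_ending_here = 9, max_so_far = 20
Position 6 (value 17): max_ending_here = 26, max_so_far = 26
Position 7 (value 7): max_ending_here = 33, max_so_far = 33
Position 8 (value -6): max_ending_here = 27, max_so_far = 33
Position 9 (value -7): max_ending_here = 20, max_so_far = 33

Maximum subarray: [20, -8, -2, -5, 4, 17, 7]
Maximum sum: 33

The maximum subarray is [20, -8, -2, -5, 4, 17, 7] with sum 33. This subarray runs from index 1 to index 7.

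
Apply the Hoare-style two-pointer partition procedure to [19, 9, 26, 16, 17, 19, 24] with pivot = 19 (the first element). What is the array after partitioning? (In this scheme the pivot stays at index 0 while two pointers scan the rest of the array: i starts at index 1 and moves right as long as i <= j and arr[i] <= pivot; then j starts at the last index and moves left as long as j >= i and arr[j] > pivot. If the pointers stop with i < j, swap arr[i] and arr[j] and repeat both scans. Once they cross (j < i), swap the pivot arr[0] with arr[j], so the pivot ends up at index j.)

Hoare-style two-pointer partition with pivot = 19:

Initial array: [19, 9, 26, 16, 17, 19, 24]

Pointers start at i = 1, j = 6.
i stops at index 2 (arr[2]=26 > 19), j stops at index 5 (arr[5]=19 <= 19): swap arr[2] and arr[5], array becomes [19, 9, 19, 16, 17, 26, 24]
i ends at 5, j ends at 4: the pointers have crossed (j < i), so scanning stops.

Swap pivot arr[0] with arr[4] to place pivot at position 4: [17, 9, 19, 16, 19, 26, 24]
Pivot position: 4

After partitioning with pivot 19, the array becomes [17, 9, 19, 16, 19, 26, 24]. The pivot is placed at index 4. All elements to the left of the pivot are <= 19, and all elements to the right are > 19.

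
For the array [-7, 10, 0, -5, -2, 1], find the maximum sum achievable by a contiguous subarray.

Using Kadane's algorithm on [-7, 10, 0, -5, -2, 1]:

Scanning through the array:
Position 1 (value 10): max_ending_here = 10, max_so_far = 10
Position 2 (value 0): max_ending_here = 10, max_so_far = 10
Position 3 (value -5): max_ending_here = 5, max_so_far = 10
Position 4 (value -2): max_ending_here = 3, max_so_far = 10
Position 5 (value 1): max_ending_here = 4, max_so_far = 10

Maximum subarray: [10]
Maximum sum: 10

The maximum subarray is [10] with sum 10. This subarray runs from index 1 to index 1.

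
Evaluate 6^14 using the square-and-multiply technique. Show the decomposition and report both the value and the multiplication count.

Computing 6^14 by squaring (build up from 6^1; each line after the first costs one multiplication):

6^1 = 6
6^2 = (6^1)^2 = 6^2 = 36
6^3 = 6 * 6^2 = 6 * 36 = 216
6^6 = (6^3)^2 = 216^2 = 46656
6^7 = 6 * 6^6 = 6 * 46656 = 279936
6^14 = (6^7)^2 = 279936^2 = 78364164096

Result: 78364164096
Multiplications needed: 5 (5 lines after 6^1)

6^14 = 78364164096. Using exponentiation by squaring, this requires 5 multiplications. The key idea: if the exponent is even, square the half-power; if odd, multiply by the base once.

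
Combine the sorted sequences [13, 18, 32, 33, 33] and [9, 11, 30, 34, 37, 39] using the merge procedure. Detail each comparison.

Merging process:

Compare 13 vs 9: take 9 from right. Merged: [9]
Compare 13 vs 11: take 11 from right. Merged: [9, 11]
Compare 13 vs 30: take 13 from left. Merged: [9, 11, 13]
Compare 18 vs 30: take 18 from left. Merged: [9, 11, 13, 18]
Compare 32 vs 30: take 30 from right. Merged: [9, 11, 13, 18, 30]
Compare 32 vs 34: take 32 from left. Merged: [9, 11, 13, 18, 30, 32]
Compare 33 vs 34: take 33 from left. Merged: [9, 11, 13, 18, 30, 32, 33]
Compare 33 vs 34: take 33 from left. Merged: [9, 11, 13, 18, 30, 32, 33, 33]
Append remaining from right: [34, 37, 39]. Merged: [9, 11, 13, 18, 30, 32, 33, 33, 34, 37, 39]

Final merged array: [9, 11, 13, 18, 30, 32, 33, 33, 34, 37, 39]
Total comparisons: 8

The merged array is [9, 11, 13, 18, 30, 32, 33, 33, 34, 37, 39], requiring 8 comparisons. The merge step runs in O(n) time where n is the total number of elements.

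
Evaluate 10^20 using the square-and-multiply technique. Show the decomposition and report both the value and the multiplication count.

Computing 10^20 by squaring (build up from 10^1; each line after the first costs one multiplication):

10^1 = 10
10^2 = (10^1)^2 = 10^2 = 100
10^4 = (10^2)^2 = 100^2 = 10000
10^5 = 10 * 10^4 = 10 * 10000 = 100000
10^10 = (10^5)^2 = 100000^2 = 10000000000
10^20 = (10^10)^2 = 10000000000^2 = 100000000000000000000

Result: 100000000000000000000
Multiplications needed: 5 (5 lines after 10^1)

10^20 = 100000000000000000000. Using exponentiation by squaring, this requires 5 multiplications. The key idea: if the exponent is even, square the half-power; if odd, multiply by the base once.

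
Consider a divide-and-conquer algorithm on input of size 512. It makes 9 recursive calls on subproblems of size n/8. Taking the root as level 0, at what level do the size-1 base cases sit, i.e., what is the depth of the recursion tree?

For divide and conquer with division factor 8:

Problem sizes at each level:
Level 0: 512
Level 1: 64
Level 2: 8
Level 3: 1

The root is level 0 and the size-1 base case is level 3 (the tree spans levels 0 through 3, i.e. 4 levels counting the root), so the depth is the number of divisions: log_8(512) = 3

The recursion tree depth is log_8(512) = 3. At each level, the problem size is divided by 8, so it takes 3 divisions to reduce to a base case of size 1. The algorithm makes 9 recursive calls at each level.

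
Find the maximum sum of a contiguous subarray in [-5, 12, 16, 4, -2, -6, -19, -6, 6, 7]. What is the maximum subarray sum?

Using Kadane's algorithm on [-5, 12, 16, 4, -2, -6, -19, -6, 6, 7]:

Scanning through the array:
Position 1 (value 12): max_ending_here = 12, max_so_far = 12
Position 2 (value 16): max_ending_here = 28, max_so_far = 28
Position 3 (value 4): max_ending_here = 32, max_so_far = 32
Position 4 (value -2): max_ending_here = 30, max_so_far = 32
Position 5 (value -6): max_ending_here = 24, max_so_far = 32
Position 6 (value -19): max_ending_here = 5, max_so_far = 32
Position 7 (value -6): max_ending_here = -1, max_so_far = 32
Position 8 (value 6): max_ending_here = 6, max_so_far = 32
Position 9 (value 7): max_ending_here = 13, max_so_far = 32

Maximum subarray: [12, 16, 4]
Maximum sum: 32

The maximum subarray is [12, 16, 4] with sum 32. This subarray runs from index 1 to index 3.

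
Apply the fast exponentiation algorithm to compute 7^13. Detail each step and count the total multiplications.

Computing 7^13 by squaring (build up from 7^1; each line after the first costs one multiplication):

7^1 = 7
7^2 = (7^1)^2 = 7^2 = 49
7^3 = 7 * 7^2 = 7 * 49 = 343
7^6 = (7^3)^2 = 343^2 = 117649
7^12 = (7^6)^2 = 117649^2 = 13841287201
7^13 = 7 * 7^12 = 7 * 13841287201 = 96889010407

Result: 96889010407
Multiplications needed: 5 (5 lines after 7^1)

7^13 = 96889010407. Using exponentiation by squaring, this requires 5 multiplications. The key idea: if the exponent is even, square the half-power; if odd, multiply by the base once.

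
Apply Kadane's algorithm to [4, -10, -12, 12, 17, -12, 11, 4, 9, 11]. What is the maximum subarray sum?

Using Kadane's algorithm on [4, -10, -12, 12, 17, -12, 11, 4, 9, 11]:

Scanning through the array:
Position 1 (value -10): max_ending_here = -6, max_so_far = 4
Position 2 (value -12): max_ending_here = -12, max_so_far = 4
Position 3 (value 12): max_ending_here = 12, max_so_far = 12
Position 4 (value 17): max_ending_here = 29, max_so_far = 29
Position 5 (value -12): max_ending_here = 17, max_so_far = 29
Position 6 (value 11): max_ending_here = 28, max_so_far = 29
Position 7 (value 4): max_ending_here = 32, max_so_far = 32
Position 8 (value 9): max_ending_here = 41, max_so_far = 41
Position 9 (value 11): max_ending_here = 52, max_so_far = 52

Maximum subarray: [12, 17, -12, 11, 4, 9, 11]
Maximum sum: 52

The maximum subarray is [12, 17, -12, 11, 4, 9, 11] with sum 52. This subarray runs from index 3 to index 9.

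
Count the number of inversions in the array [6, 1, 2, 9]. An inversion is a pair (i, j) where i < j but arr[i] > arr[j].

Finding inversions in [6, 1, 2, 9]:

(0, 1): arr[0]=6 > arr[1]=1
(0, 2): arr[0]=6 > arr[2]=2

Total inversions: 2

The array has 2 inversion(s): (0,1), (0,2). Each pair (i,j) satisfies i < j and arr[i] > arr[j].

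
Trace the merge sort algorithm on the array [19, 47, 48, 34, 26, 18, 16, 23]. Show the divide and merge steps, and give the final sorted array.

Merge sort trace:

Split: [19, 47, 48, 34, 26, 18, 16, 23] -> [19, 47, 48, 34] and [26, 18, 16, 23]
  Split: [19, 47, 48, 34] -> [19, 47] and [48, 34]
    Split: [19, 47] -> [19] and [47]
    Merge: [19] + [47] -> [19, 47]
    Split: [48, 34] -> [48] and [34]
    Merge: [48] + [34] -> [34, 48]
  Merge: [19, 47] + [34, 48] -> [19, 34, 47, 48]
  Split: [26, 18, 16, 23] -> [26, 18] and [16, 23]
    Split: [26, 18] -> [26] and [18]
    Merge: [26] + [18] -> [18, 26]
    Split: [16, 23] -> [16] and [23]
    Merge: [16] + [23] -> [16, 23]
  Merge: [18, 26] + [16, 23] -> [16, 18, 23, 26]
Merge: [19, 34, 47, 48] + [16, 18, 23, 26] -> [16, 18, 19, 23, 26, 34, 47, 48]

Final sorted array: [16, 18, 19, 23, 26, 34, 47, 48]

The merge sort proceeds by recursively splitting the array and merging sorted halves.
After all merges, the sorted array is [16, 18, 19, 23, 26, 34, 47, 48].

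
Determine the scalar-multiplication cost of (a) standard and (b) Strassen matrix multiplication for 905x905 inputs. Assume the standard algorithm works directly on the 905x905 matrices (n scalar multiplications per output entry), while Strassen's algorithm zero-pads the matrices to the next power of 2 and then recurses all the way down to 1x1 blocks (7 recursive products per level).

Matrix multiplication for 905x905 matrices:

Strassen's algorithm requires power-of-2 dimensions. Pad 905x905 to 1024x1024 (next power of 2).

Standard algorithm: 905^3 = 741217625 multiplications
Strassen's algorithm: 7^(log2(1024)) = 7^10 = 282475249 multiplications
Savings: 741217625 - 282475249 = 458742376 multiplications

Standard: 741217625 multiplications (905^3). Strassen: 282475249 multiplications (7^10, after padding to 1024x1024). Strassen reduces 8 recursive multiplications to 7 at each level.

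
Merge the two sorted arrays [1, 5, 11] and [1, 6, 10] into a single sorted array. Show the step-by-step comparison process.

Merging process:

Compare 1 vs 1: take 1 from left. Merged: [1]
Compare 5 vs 1: take 1 from right. Merged: [1, 1]
Compare 5 vs 6: take 5 from left. Merged: [1, 1, 5]
Compare 11 vs 6: take 6 from right. Merged: [1, 1, 5, 6]
Compare 11 vs 10: take 10 from right. Merged: [1, 1, 5, 6, 10]
Append remaining from left: [11]. Merged: [1, 1, 5, 6, 10, 11]

Final merged array: [1, 1, 5, 6, 10, 11]
Total comparisons: 5

The merged array is [1, 1, 5, 6, 10, 11], requiring 5 comparisons. The merge step runs in O(n) time where n is the total number of elements.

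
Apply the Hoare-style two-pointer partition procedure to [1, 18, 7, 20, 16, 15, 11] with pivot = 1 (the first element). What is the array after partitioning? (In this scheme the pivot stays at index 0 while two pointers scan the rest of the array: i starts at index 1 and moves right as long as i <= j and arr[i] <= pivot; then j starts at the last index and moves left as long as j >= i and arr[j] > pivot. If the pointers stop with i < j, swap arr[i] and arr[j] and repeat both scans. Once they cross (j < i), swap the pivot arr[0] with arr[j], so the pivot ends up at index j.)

Hoare-style two-pointer partition with pivot = 1:

Initial array: [1, 18, 7, 20, 16, 15, 11]

Pointers start at i = 1, j = 6.
i ends at 1, j ends at 0: the pointers have crossed (j < i), so scanning stops.

j = 0, so swapping arr[0] with arr[j] leaves the pivot at position 0: [1, 18, 7, 20, 16, 15, 11]
Pivot position: 0

After partitioning with pivot 1, the array becomes [1, 18, 7, 20, 16, 15, 11]. The pivot is placed at index 0. All elements to the left of the pivot are <= 1, and all elements to the right are > 1.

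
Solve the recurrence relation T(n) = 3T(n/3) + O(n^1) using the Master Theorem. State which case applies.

Master Theorem for T(n) = 3T(n/3) + O(n^1):

a = 3, b = 3, c = 1
log_b(a) = log_3(3) = 1.0000

Case 2: c = 1 = log_3(3) = 1.0000
T(n) = O(n^1 log n) = O(n log n)

For T(n) = 3T(n/3) + O(n^1): log_3(3) = 1.0000. This is Case 2 of the Master Theorem (c = log_b(a), equal work at all levels), giving O(n log n).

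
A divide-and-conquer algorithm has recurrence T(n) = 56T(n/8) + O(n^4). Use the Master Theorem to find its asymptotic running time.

Master Theorem for T(n) = 56T(n/8) + O(n^4):

a = 56, b = 8, c = 4
log_b(a) = log_8(56) = 1.9358

Case 3: c = 4 > log_8(56) = 1.9358
T(n) = O(n^4) = O(n^4)

For T(n) = 56T(n/8) + O(n^4): log_8(56) = 1.9358. This is Case 3 of the Master Theorem (c > log_b(a), work dominated by root), giving O(n^4).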